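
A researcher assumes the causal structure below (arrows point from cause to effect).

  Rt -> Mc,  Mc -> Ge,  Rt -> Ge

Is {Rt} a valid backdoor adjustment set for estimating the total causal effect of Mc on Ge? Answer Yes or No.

Backdoor paths from Mc to Ge (paths whose first edge points into Mc):
  P1: Mc <- Rt -> Ge
Condition 1 (no descendant of Mc in the set): holds — descendants of Mc are {Ge}; none are in {Rt}.
Condition 2 (every backdoor path blocked by {Rt}):
  P1: blocked at fork node Rt ∈ conditioning set.
{Rt} satisfies the backdoor criterion.

Yes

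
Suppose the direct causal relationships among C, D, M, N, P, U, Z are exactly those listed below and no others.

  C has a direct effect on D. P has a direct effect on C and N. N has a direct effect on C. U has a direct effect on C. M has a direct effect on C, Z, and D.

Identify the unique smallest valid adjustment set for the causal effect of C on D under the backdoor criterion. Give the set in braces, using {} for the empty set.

{M}

Variables eligible for adjustment (non-descendants of C, excluding C and D): {M, N, P, U, Z}.
Backdoor paths from C to D:
  P1: C <- M -> D
The empty set is not sufficient: P1 (C <- M -> D) has no collider blocking it and no conditioned non-collider, so it is open.
Try {M}:
  P1: blocked at fork node M ∈ conditioning set.
{M} contains no descendant of C and blocks every backdoor path.
No other singleton works — e.g. {U} leaves P1 open — so {M} is the unique smallest valid adjustment set.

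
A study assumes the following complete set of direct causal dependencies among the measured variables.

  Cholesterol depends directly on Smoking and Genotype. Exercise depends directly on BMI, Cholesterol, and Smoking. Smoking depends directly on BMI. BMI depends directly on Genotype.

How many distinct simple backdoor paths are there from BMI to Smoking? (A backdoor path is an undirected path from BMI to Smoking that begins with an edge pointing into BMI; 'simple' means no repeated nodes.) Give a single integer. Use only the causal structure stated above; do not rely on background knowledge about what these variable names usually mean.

2

A backdoor path from BMI to Smoking is any simple undirected path whose first edge points into BMI (i.e. leaves BMI via a parent).
Parents of BMI: {Genotype}.
Enumerating:
  P1: BMI <- Genotype -> Cholesterol <- Smoking
  P2: BMI <- Genotype -> Cholesterol -> Exercise <- Smoking
That exhausts the simple backdoor paths. Count: 2.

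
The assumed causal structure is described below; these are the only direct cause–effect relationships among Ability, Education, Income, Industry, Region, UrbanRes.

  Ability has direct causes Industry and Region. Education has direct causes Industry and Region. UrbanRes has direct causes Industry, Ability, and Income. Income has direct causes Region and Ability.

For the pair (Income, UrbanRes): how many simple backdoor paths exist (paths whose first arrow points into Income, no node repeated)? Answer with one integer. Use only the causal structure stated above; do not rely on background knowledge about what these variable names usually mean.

A backdoor path from Income to UrbanRes is any simple undirected path whose first edge points into Income (i.e. leaves Income via a parent).
Parents of Income: {Ability, Region}.
Enumerating:
  P1: Income <- Region -> Education <- Industry -> Ability -> UrbanRes
  P2: Income <- Region -> Education <- Industry -> UrbanRes
  P3: Income <- Region -> Ability <- Industry -> UrbanRes
  P4: Income <- Region -> Ability -> UrbanRes
  P5: Income <- Ability <- Region -> Education <- Industry -> UrbanRes
  P6: Income <- Ability <- Industry -> UrbanRes
  P7: Income <- Ability -> UrbanRes
That exhausts the simple backdoor paths. Count: 7.

7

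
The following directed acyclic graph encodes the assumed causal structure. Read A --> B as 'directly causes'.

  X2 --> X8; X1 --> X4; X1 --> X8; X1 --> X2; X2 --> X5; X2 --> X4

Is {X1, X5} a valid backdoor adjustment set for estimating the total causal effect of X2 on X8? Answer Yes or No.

Backdoor paths from X2 to X8 (paths whose first edge points into X2):
  P1: X2 <- X1 -> X8
Condition 1 (no descendant of X2 in the set): FAILS — X5 is a descendant of X2.
Condition 2 (every backdoor path blocked by {X1, X5}):
  P1: blocked at fork node X1 ∈ conditioning set.
{X1, X5} does not satisfy the backdoor criterion.

No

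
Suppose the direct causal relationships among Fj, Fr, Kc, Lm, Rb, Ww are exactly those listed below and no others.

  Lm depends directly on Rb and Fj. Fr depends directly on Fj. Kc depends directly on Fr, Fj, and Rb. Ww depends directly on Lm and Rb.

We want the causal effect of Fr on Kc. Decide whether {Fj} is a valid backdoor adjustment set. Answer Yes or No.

Yes

Backdoor paths from Fr to Kc (paths whose first edge points into Fr):
  P1: Fr <- Fj -> Lm <- Rb -> Kc
  P2: Fr <- Fj -> Lm -> Ww <- Rb -> Kc
  P3: Fr <- Fj -> Kc
Condition 1 (no descendant of Fr in the set): holds — descendants of Fr are {Kc}; none are in {Fj}.
Condition 2 (every backdoor path blocked by {Fj}):
  P1: blocked at fork node Fj ∈ conditioning set.
  P2: blocked at fork node Fj ∈ conditioning set.
  P3: blocked at fork node Fj ∈ conditioning set.
{Fj} satisfies the backdoor criterion.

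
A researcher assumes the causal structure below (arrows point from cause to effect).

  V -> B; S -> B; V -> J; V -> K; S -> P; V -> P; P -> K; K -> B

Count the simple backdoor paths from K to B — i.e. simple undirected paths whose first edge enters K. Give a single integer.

A backdoor path from K to B is any simple undirected path whose first edge points into K (i.e. leaves K via a parent).
Parents of K: {P, V}.
Enumerating:
  P1: K <- V -> P <- S -> B
  P2: K <- V -> B
  P3: K <- P <- V -> B
  P4: K <- P <- S -> B
That exhausts the simple backdoor paths. Count: 4.

4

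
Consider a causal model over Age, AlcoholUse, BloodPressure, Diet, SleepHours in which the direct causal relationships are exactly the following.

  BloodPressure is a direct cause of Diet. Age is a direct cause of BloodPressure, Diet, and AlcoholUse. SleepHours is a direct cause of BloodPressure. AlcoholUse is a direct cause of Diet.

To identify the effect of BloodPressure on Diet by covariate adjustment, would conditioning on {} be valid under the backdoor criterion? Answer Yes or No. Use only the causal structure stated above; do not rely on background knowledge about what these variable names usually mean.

Backdoor paths from BloodPressure to Diet (paths whose first edge points into BloodPressure):
  P1: BloodPressure <- Age -> AlcoholUse -> Diet
  P2: BloodPressure <- Age -> Diet
Condition 1 (no descendant of BloodPressure in the set): holds — descendants of BloodPressure are {Diet}; none are in {}.
Condition 2 (every backdoor path blocked by {}):
  P1: open — no interior node is in the conditioning set.
  P2: open — no interior node is in the conditioning set.
{} does not satisfy the backdoor criterion.

No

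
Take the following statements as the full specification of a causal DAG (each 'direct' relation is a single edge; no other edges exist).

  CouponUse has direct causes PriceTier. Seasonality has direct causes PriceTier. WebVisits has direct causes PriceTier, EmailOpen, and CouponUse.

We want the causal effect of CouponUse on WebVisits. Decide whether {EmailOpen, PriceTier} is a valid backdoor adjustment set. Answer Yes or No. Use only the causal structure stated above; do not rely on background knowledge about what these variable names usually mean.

Backdoor paths from CouponUse to WebVisits (paths whose first edge points into CouponUse):
  P1: CouponUse <- PriceTier -> WebVisits
Condition 1 (no descendant of CouponUse in the set): holds — descendants of CouponUse are {WebVisits}; none are in {EmailOpen, PriceTier}.
Condition 2 (every backdoor path blocked by {EmailOpen, PriceTier}):
  P1: blocked at fork node PriceTier ∈ conditioning set.
{EmailOpen, PriceTier} satisfies the backdoor criterion.

Yes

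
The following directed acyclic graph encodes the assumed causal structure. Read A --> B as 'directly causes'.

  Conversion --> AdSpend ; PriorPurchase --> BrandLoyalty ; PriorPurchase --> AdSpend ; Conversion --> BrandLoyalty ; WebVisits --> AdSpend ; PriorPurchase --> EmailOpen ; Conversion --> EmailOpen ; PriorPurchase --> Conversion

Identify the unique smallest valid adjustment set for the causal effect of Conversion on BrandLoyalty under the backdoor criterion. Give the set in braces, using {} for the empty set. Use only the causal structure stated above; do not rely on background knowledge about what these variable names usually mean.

{PriorPurchase}

Variables eligible for adjustment (non-descendants of Conversion, excluding Conversion and BrandLoyalty): {PriorPurchase, WebVisits}.
Backdoor paths from Conversion to BrandLoyalty:
  P1: Conversion <- PriorPurchase -> BrandLoyalty
The empty set is not sufficient: P1 (Conversion <- PriorPurchase -> BrandLoyalty) has no collider blocking it and no conditioned non-collider, so it is open.
Try {PriorPurchase}:
  P1: blocked at fork node PriorPurchase ∈ conditioning set.
{PriorPurchase} contains no descendant of Conversion and blocks every backdoor path.
No other singleton works — e.g. {WebVisits} leaves P1 open — so {PriorPurchase} is the unique smallest valid adjustment set.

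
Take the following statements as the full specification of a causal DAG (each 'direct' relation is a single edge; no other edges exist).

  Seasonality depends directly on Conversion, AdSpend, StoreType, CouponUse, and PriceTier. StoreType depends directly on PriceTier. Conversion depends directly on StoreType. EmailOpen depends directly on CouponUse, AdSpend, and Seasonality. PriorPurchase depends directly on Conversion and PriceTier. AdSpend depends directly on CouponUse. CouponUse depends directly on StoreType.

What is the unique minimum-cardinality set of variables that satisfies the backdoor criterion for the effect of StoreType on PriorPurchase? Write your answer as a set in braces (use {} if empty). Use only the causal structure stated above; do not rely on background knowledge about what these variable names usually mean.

{PriceTier}

Variables eligible for adjustment (non-descendants of StoreType, excluding StoreType and PriorPurchase): {PriceTier}.
Backdoor paths from StoreType to PriorPurchase:
  P1: StoreType <- PriceTier -> Seasonality <- Conversion -> PriorPurchase
  P2: StoreType <- PriceTier -> PriorPurchase
The empty set is not sufficient: P2 (StoreType <- PriceTier -> PriorPurchase) has no collider blocking it and no conditioned non-collider, so it is open.
Try {PriceTier}:
  P1: blocked at fork node PriceTier ∈ conditioning set.
  P2: blocked at fork node PriceTier ∈ conditioning set.
{PriceTier} contains no descendant of StoreType and blocks every backdoor path.
{PriceTier} is the unique smallest valid adjustment set.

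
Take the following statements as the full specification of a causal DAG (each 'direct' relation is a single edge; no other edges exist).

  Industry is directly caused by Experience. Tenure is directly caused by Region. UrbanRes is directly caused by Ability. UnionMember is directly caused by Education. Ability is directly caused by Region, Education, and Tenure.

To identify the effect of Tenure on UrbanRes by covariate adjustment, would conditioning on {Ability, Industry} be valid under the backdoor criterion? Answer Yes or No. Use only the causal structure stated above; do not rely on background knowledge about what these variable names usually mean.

Backdoor paths from Tenure to UrbanRes (paths whose first edge points into Tenure):
  P1: Tenure <- Region -> Ability -> UrbanRes
Condition 1 (no descendant of Tenure in the set): FAILS — Ability is a descendant of Tenure.
Condition 2 (every backdoor path blocked by {Ability, Industry}):
  P1: blocked at chain node Ability ∈ conditioning set.
{Ability, Industry} does not satisfy the backdoor criterion.

No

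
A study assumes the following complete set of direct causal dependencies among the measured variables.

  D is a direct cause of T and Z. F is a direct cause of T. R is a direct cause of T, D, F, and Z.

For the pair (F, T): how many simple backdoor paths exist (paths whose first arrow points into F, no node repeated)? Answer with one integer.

A backdoor path from F to T is any simple undirected path whose first edge points into F (i.e. leaves F via a parent).
Parents of F: {R}.
Enumerating:
  P1: F <- R -> D -> T
  P2: F <- R -> T
  P3: F <- R -> Z <- D -> T
That exhausts the simple backdoor paths. Count: 3.

3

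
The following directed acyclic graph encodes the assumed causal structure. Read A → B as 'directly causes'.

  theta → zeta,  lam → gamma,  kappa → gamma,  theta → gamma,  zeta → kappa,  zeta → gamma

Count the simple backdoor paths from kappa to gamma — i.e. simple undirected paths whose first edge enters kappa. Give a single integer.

2

A backdoor path from kappa to gamma is any simple undirected path whose first edge points into kappa (i.e. leaves kappa via a parent).
Parents of kappa: {zeta}.
Enumerating:
  P1: kappa <- zeta <- theta -> gamma
  P2: kappa <- zeta -> gamma
That exhausts the simple backdoor paths. Count: 2.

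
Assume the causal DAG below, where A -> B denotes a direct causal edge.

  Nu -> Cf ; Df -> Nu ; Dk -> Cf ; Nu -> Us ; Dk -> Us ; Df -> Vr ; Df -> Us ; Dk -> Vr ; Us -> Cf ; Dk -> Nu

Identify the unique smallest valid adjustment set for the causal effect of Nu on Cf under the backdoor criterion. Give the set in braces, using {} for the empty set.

{Df, Dk}

Variables eligible for adjustment (non-descendants of Nu, excluding Nu and Cf): {Df, Dk, Vr}.
Backdoor paths from Nu to Cf:
  P1: Nu <- Dk -> Vr <- Df -> Us -> Cf
  P2: Nu <- Dk -> Us -> Cf
  P3: Nu <- Dk -> Cf
  P4: Nu <- Df -> Vr <- Dk -> Us -> Cf
  P5: Nu <- Df -> Vr <- Dk -> Cf
  P6: Nu <- Df -> Us <- Dk -> Cf
  P7: Nu <- Df -> Us -> Cf
The empty set is not sufficient: P2 (Nu <- Dk -> Us -> Cf) has no collider blocking it and no conditioned non-collider, so it is open.
Try {Df, Dk}:
  P1: blocked at fork node Dk ∈ conditioning set.
  P2: blocked at fork node Dk ∈ conditioning set.
  P3: blocked at fork node Dk ∈ conditioning set.
  P4: blocked at fork node Df ∈ conditioning set.
  P5: blocked at fork node Df ∈ conditioning set.
  P6: blocked at fork node Df ∈ conditioning set.
  P7: blocked at fork node Df ∈ conditioning set.
{Df, Dk} contains no descendant of Nu and blocks every backdoor path.
Every element of {Df, Dk} is needed (dropping Df leaves P7 open; dropping Dk leaves P2 open), so no proper subset is valid.
Among all size-2 subsets of the eligible variables, only {Df, Dk} blocks every backdoor path, so it is the unique smallest valid adjustment set.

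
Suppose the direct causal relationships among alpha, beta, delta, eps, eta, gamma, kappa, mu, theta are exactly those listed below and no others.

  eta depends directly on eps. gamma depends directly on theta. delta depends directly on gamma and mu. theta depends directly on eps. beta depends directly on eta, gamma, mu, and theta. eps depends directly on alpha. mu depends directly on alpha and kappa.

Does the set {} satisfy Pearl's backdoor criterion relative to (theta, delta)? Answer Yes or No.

No

Backdoor paths from theta to delta (paths whose first edge points into theta):
  P1: theta <- eps <- alpha -> mu -> delta
  P2: theta <- eps <- alpha -> mu -> beta <- gamma -> delta
  P3: theta <- eps -> eta -> beta <- gamma -> delta
  P4: theta <- eps -> eta -> beta <- mu -> delta
Condition 1 (no descendant of theta in the set): holds — descendants of theta are {beta, delta, gamma}; none are in {}.
Condition 2 (every backdoor path blocked by {}):
  P1: open — no interior node is in the conditioning set.
  P2: blocked at collider beta (neither it nor any descendant is in the conditioning set).
  P3: blocked at collider beta (neither it nor any descendant is in the conditioning set).
  P4: blocked at collider beta (neither it nor any descendant is in the conditioning set).
{} does not satisfy the backdoor criterion.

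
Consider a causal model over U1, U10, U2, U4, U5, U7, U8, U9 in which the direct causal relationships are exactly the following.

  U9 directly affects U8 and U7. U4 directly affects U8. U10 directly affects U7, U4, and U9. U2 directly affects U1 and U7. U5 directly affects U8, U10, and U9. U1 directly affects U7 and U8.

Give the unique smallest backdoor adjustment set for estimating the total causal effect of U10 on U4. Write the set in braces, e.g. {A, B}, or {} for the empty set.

{}

Variables eligible for adjustment (non-descendants of U10, excluding U10 and U4): {U1, U2, U5}.
Backdoor paths from U10 to U4:
  P1: U10 <- U5 -> U9 -> U7 <- U2 -> U1 -> U8 <- U4
  P2: U10 <- U5 -> U9 -> U7 <- U1 -> U8 <- U4
  P3: U10 <- U5 -> U9 -> U8 <- U4
  P4: U10 <- U5 -> U8 <- U4
Each backdoor path contains an unconditioned collider, so every path is already blocked with the empty conditioning set:
  P1: blocked at collider U7 (neither it nor any descendant is in the conditioning set).
  P2: blocked at collider U7 (neither it nor any descendant is in the conditioning set).
  P3: blocked at collider U8 (neither it nor any descendant is in the conditioning set).
  P4: blocked at collider U8 (neither it nor any descendant is in the conditioning set).
The empty set is therefore the unique smallest valid set.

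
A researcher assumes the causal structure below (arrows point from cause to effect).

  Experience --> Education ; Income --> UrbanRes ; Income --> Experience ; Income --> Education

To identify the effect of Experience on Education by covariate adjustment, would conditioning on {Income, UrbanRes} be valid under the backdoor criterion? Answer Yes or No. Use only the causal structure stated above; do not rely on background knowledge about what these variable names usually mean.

Yes

Backdoor paths from Experience to Education (paths whose first edge points into Experience):
  P1: Experience <- Income -> Education
Condition 1 (no descendant of Experience in the set): holds — descendants of Experience are {Education}; none are in {Income, UrbanRes}.
Condition 2 (every backdoor path blocked by {Income, UrbanRes}):
  P1: blocked at fork node Income ∈ conditioning set.
{Income, UrbanRes} satisfies the backdoor criterion.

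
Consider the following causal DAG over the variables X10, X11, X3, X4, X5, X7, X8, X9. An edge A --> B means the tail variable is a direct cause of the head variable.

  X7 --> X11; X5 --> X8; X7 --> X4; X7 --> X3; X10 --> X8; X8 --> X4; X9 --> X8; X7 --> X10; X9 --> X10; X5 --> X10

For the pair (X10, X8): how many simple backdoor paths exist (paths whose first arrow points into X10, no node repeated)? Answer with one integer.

3

A backdoor path from X10 to X8 is any simple undirected path whose first edge points into X10 (i.e. leaves X10 via a parent).
Parents of X10: {X5, X7, X9}.
Enumerating:
  P1: X10 <- X9 -> X8
  P2: X10 <- X7 -> X4 <- X8
  P3: X10 <- X5 -> X8
That exhausts the simple backdoor paths. Count: 3.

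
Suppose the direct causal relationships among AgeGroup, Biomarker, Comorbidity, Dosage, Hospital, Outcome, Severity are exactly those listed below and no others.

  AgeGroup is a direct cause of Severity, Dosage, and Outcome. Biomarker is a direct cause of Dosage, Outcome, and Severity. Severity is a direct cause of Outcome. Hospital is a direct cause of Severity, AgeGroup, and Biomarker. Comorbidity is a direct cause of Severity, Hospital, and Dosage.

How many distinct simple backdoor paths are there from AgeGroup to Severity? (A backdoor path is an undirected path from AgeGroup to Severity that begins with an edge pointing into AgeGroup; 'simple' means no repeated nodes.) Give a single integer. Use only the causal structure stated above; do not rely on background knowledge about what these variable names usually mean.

A backdoor path from AgeGroup to Severity is any simple undirected path whose first edge points into AgeGroup (i.e. leaves AgeGroup via a parent).
Parents of AgeGroup: {Hospital}.
Enumerating:
  P1: AgeGroup <- Hospital <- Comorbidity -> Severity
  P2: AgeGroup <- Hospital <- Comorbidity -> Dosage <- Biomarker -> Severity
  P3: AgeGroup <- Hospital <- Comorbidity -> Dosage <- Biomarker -> Outcome <- Severity
  P4: AgeGroup <- Hospital -> Biomarker -> Severity
  P5: AgeGroup <- Hospital -> Biomarker -> Dosage <- Comorbidity -> Severity
  P6: AgeGroup <- Hospital -> Biomarker -> Outcome <- Severity
  P7: AgeGroup <- Hospital -> Severity
That exhausts the simple backdoor paths. Count: 7.

7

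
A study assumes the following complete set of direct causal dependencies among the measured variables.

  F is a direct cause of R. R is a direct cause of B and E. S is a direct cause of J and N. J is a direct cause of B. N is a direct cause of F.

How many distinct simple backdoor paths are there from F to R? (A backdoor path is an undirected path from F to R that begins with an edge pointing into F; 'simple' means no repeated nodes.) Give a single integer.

A backdoor path from F to R is any simple undirected path whose first edge points into F (i.e. leaves F via a parent).
Parents of F: {N}.
Enumerating:
  P1: F <- N <- S -> J -> B <- R
That exhausts the simple backdoor paths. Count: 1.

1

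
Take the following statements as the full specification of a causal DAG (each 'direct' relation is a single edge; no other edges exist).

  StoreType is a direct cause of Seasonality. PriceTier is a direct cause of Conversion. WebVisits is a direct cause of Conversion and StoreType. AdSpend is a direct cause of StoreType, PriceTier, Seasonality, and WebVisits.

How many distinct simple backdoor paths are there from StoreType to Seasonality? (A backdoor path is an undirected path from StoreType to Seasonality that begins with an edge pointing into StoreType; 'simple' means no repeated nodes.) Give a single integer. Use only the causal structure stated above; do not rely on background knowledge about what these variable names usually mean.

3

A backdoor path from StoreType to Seasonality is any simple undirected path whose first edge points into StoreType (i.e. leaves StoreType via a parent).
Parents of StoreType: {AdSpend, WebVisits}.
Enumerating:
  P1: StoreType <- AdSpend -> Seasonality
  P2: StoreType <- WebVisits <- AdSpend -> Seasonality
  P3: StoreType <- WebVisits -> Conversion <- PriceTier <- AdSpend -> Seasonality
That exhausts the simple backdoor paths. Count: 3.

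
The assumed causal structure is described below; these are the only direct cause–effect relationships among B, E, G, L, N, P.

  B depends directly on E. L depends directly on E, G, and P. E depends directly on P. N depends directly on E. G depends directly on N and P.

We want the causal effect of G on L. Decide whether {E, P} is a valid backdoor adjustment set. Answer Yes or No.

Yes

Backdoor paths from G to L (paths whose first edge points into G):
  P1: G <- P -> E -> L
  P2: G <- P -> L
  P3: G <- N <- E <- P -> L
  P4: G <- N <- E -> L
Condition 1 (no descendant of G in the set): holds — descendants of G are {L}; none are in {E, P}.
Condition 2 (every backdoor path blocked by {E, P}):
  P1: blocked at fork node P ∈ conditioning set.
  P2: blocked at fork node P ∈ conditioning set.
  P3: blocked at chain node E ∈ conditioning set.
  P4: blocked at fork node E ∈ conditioning set.
{E, P} satisfies the backdoor criterion.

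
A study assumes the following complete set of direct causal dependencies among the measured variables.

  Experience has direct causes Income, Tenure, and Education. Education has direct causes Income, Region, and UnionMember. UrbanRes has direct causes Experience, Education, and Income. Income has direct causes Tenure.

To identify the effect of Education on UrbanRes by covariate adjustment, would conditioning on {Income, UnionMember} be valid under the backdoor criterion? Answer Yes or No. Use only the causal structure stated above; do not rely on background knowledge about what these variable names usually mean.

Backdoor paths from Education to UrbanRes (paths whose first edge points into Education):
  P1: Education <- Income <- Tenure -> Experience -> UrbanRes
  P2: Education <- Income -> Experience -> UrbanRes
  P3: Education <- Income -> UrbanRes
Condition 1 (no descendant of Education in the set): holds — descendants of Education are {Experience, UrbanRes}; none are in {Income, UnionMember}.
Condition 2 (every backdoor path blocked by {Income, UnionMember}):
  P1: blocked at chain node Income ∈ conditioning set.
  P2: blocked at fork node Income ∈ conditioning set.
  P3: blocked at fork node Income ∈ conditioning set.
{Income, UnionMember} satisfies the backdoor criterion.

Yes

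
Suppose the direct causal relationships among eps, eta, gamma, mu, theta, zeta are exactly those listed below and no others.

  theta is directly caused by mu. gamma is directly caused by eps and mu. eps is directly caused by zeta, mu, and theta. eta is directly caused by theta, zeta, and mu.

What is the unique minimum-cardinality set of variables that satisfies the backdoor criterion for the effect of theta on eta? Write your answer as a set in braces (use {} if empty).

{mu}

Variables eligible for adjustment (non-descendants of theta, excluding theta and eta): {mu, zeta}.
Backdoor paths from theta to eta:
  P1: theta <- mu -> eps <- zeta -> eta
  P2: theta <- mu -> eta
  P3: theta <- mu -> gamma <- eps <- zeta -> eta
The empty set is not sufficient: P2 (theta <- mu -> eta) has no collider blocking it and no conditioned non-collider, so it is open.
Try {mu}:
  P1: blocked at fork node mu ∈ conditioning set.
  P2: blocked at fork node mu ∈ conditioning set.
  P3: blocked at fork node mu ∈ conditioning set.
{mu} contains no descendant of theta and blocks every backdoor path.
No other singleton works — e.g. {zeta} leaves P2 open — so {mu} is the unique smallest valid adjustment set.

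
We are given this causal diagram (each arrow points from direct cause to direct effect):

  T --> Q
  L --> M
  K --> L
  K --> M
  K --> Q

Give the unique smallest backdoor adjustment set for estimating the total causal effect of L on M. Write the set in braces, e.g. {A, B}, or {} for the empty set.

Variables eligible for adjustment (non-descendants of L, excluding L and M): {K, Q, T}.
Backdoor paths from L to M:
  P1: L <- K -> M
The empty set is not sufficient: P1 (L <- K -> M) has no collider blocking it and no conditioned non-collider, so it is open.
Try {K}:
  P1: blocked at fork node K ∈ conditioning set.
{K} contains no descendant of L and blocks every backdoor path.
No other singleton works — e.g. {T} leaves P1 open — so {K} is the unique smallest valid adjustment set.

{K}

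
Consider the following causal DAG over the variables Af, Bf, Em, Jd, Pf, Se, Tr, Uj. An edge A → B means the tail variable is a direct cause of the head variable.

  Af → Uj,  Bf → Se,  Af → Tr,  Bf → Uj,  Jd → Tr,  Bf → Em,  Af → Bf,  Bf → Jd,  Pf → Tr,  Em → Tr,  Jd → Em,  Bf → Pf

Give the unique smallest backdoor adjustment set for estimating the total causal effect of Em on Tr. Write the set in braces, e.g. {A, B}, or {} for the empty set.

{Bf, Jd}

Variables eligible for adjustment (non-descendants of Em, excluding Em and Tr): {Af, Bf, Jd, Pf, Se, Uj}.
Backdoor paths from Em to Tr:
  P1: Em <- Bf <- Af -> Tr
  P2: Em <- Bf -> Jd -> Tr
  P3: Em <- Bf -> Uj <- Af -> Tr
  P4: Em <- Bf -> Pf -> Tr
  P5: Em <- Jd <- Bf <- Af -> Tr
  P6: Em <- Jd <- Bf -> Uj <- Af -> Tr
  P7: Em <- Jd <- Bf -> Pf -> Tr
  P8: Em <- Jd -> Tr
The empty set is not sufficient: P1 (Em <- Bf <- Af -> Tr) has no collider blocking it and no conditioned non-collider, so it is open.
Try {Bf, Jd}:
  P1: blocked at chain node Bf ∈ conditioning set.
  P2: blocked at fork node Bf ∈ conditioning set.
  P3: blocked at fork node Bf ∈ conditioning set.
  P4: blocked at fork node Bf ∈ conditioning set.
  P5: blocked at chain node Jd ∈ conditioning set.
  P6: blocked at chain node Jd ∈ conditioning set.
  P7: blocked at chain node Jd ∈ conditioning set.
  P8: blocked at fork node Jd ∈ conditioning set.
{Bf, Jd} contains no descendant of Em and blocks every backdoor path.
Every element of {Bf, Jd} is needed (dropping Bf leaves P1 open; dropping Jd leaves P8 open), so no proper subset is valid.
Among all size-2 subsets of the eligible variables, only {Bf, Jd} blocks every backdoor path, so it is the unique smallest valid adjustment set.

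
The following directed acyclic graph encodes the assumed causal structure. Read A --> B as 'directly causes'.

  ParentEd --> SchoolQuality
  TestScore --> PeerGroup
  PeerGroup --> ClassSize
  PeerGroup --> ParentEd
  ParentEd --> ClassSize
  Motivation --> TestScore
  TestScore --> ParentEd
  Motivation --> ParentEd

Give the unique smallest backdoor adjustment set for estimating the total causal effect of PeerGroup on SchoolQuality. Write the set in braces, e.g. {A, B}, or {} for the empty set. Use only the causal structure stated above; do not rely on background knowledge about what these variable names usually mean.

{TestScore}

Variables eligible for adjustment (non-descendants of PeerGroup, excluding PeerGroup and SchoolQuality): {Motivation, TestScore}.
Backdoor paths from PeerGroup to SchoolQuality:
  P1: PeerGroup <- TestScore <- Motivation -> ParentEd -> SchoolQuality
  P2: PeerGroup <- TestScore -> ParentEd -> SchoolQuality
The empty set is not sufficient: P1 (PeerGroup <- TestScore <- Motivation -> ParentEd -> SchoolQuality) has no collider blocking it and no conditioned non-collider, so it is open.
Try {TestScore}:
  P1: blocked at chain node TestScore ∈ conditioning set.
  P2: blocked at fork node TestScore ∈ conditioning set.
{TestScore} contains no descendant of PeerGroup and blocks every backdoor path.
No other singleton works — e.g. {Motivation} leaves P2 open — so {TestScore} is the unique smallest valid adjustment set.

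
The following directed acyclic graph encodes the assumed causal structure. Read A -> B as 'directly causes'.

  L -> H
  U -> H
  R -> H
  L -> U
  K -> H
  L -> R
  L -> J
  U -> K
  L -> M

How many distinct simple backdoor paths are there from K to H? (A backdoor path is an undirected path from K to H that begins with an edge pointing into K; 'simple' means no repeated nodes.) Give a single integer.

A backdoor path from K to H is any simple undirected path whose first edge points into K (i.e. leaves K via a parent).
Parents of K: {U}.
Enumerating:
  P1: K <- U <- L -> R -> H
  P2: K <- U <- L -> H
  P3: K <- U -> H
That exhausts the simple backdoor paths. Count: 3.

3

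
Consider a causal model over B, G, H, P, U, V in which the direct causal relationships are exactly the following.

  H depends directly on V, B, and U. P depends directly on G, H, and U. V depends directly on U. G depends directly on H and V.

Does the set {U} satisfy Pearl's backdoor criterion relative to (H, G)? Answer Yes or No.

No

Backdoor paths from H to G (paths whose first edge points into H):
  P1: H <- U -> V -> G
  P2: H <- U -> P <- G
  P3: H <- V <- U -> P <- G
  P4: H <- V -> G
Condition 1 (no descendant of H in the set): holds — descendants of H are {G, P}; none are in {U}.
Condition 2 (every backdoor path blocked by {U}):
  P1: blocked at fork node U ∈ conditioning set.
  P2: blocked at fork node U ∈ conditioning set.
  P3: blocked at fork node U ∈ conditioning set.
  P4: open — no interior node is in the conditioning set.
{U} does not satisfy the backdoor criterion.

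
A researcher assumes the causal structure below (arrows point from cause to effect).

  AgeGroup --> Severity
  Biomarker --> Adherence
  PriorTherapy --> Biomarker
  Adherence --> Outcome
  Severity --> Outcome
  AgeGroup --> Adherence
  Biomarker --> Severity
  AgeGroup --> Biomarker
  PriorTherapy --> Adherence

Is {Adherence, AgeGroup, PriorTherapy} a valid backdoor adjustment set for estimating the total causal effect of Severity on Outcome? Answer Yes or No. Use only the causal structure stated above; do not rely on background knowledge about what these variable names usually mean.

Yes

Backdoor paths from Severity to Outcome (paths whose first edge points into Severity):
  P1: Severity <- AgeGroup -> Biomarker <- PriorTherapy -> Adherence -> Outcome
  P2: Severity <- AgeGroup -> Biomarker -> Adherence -> Outcome
  P3: Severity <- AgeGroup -> Adherence -> Outcome
  P4: Severity <- Biomarker <- PriorTherapy -> Adherence -> Outcome
  P5: Severity <- Biomarker <- AgeGroup -> Adherence -> Outcome
  P6: Severity <- Biomarker -> Adherence -> Outcome
Condition 1 (no descendant of Severity in the set): holds — descendants of Severity are {Outcome}; none are in {Adherence, AgeGroup, PriorTherapy}.
Condition 2 (every backdoor path blocked by {Adherence, AgeGroup, PriorTherapy}):
  P1: blocked at fork node AgeGroup ∈ conditioning set.
  P2: blocked at fork node AgeGroup ∈ conditioning set.
  P3: blocked at fork node AgeGroup ∈ conditioning set.
  P4: blocked at fork node PriorTherapy ∈ conditioning set.
  P5: blocked at fork node AgeGroup ∈ conditioning set.
  P6: blocked at chain node Adherence ∈ conditioning set.
{Adherence, AgeGroup, PriorTherapy} satisfies the backdoor criterion.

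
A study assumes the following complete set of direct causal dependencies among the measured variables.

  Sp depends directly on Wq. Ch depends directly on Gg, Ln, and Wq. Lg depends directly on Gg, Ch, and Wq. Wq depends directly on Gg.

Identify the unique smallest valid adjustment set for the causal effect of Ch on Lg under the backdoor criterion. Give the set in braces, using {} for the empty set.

{Gg, Wq}

Variables eligible for adjustment (non-descendants of Ch, excluding Ch and Lg): {Gg, Ln, Sp, Wq}.
Backdoor paths from Ch to Lg:
  P1: Ch <- Gg -> Wq -> Lg
  P2: Ch <- Gg -> Lg
  P3: Ch <- Wq <- Gg -> Lg
  P4: Ch <- Wq -> Lg
The empty set is not sufficient: P1 (Ch <- Gg -> Wq -> Lg) has no collider blocking it and no conditioned non-collider, so it is open.
Try {Gg, Wq}:
  P1: blocked at fork node Gg ∈ conditioning set.
  P2: blocked at fork node Gg ∈ conditioning set.
  P3: blocked at chain node Wq ∈ conditioning set.
  P4: blocked at fork node Wq ∈ conditioning set.
{Gg, Wq} contains no descendant of Ch and blocks every backdoor path.
Every element of {Gg, Wq} is needed (dropping Gg leaves P2 open; dropping Wq leaves P4 open), so no proper subset is valid.
Among all size-2 subsets of the eligible variables, only {Gg, Wq} blocks every backdoor path, so it is the unique smallest valid adjustment set.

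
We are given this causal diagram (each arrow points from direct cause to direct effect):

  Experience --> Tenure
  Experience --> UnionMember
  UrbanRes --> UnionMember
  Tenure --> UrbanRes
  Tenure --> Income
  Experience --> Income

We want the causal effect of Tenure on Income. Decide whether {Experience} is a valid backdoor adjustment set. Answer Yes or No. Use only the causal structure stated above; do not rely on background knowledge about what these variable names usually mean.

Backdoor paths from Tenure to Income (paths whose first edge points into Tenure):
  P1: Tenure <- Experience -> Income
Condition 1 (no descendant of Tenure in the set): holds — descendants of Tenure are {Income, UnionMember, UrbanRes}; none are in {Experience}.
Condition 2 (every backdoor path blocked by {Experience}):
  P1: blocked at fork node Experience ∈ conditioning set.
{Experience} satisfies the backdoor criterion.

Yes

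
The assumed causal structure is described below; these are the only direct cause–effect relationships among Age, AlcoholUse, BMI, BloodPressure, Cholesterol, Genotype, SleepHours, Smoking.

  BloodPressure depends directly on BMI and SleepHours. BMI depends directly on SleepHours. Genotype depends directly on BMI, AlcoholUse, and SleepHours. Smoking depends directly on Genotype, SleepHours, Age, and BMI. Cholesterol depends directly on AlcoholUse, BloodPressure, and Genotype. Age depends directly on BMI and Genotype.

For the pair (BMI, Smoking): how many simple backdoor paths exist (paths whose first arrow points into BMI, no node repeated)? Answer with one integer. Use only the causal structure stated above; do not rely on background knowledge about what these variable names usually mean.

7

A backdoor path from BMI to Smoking is any simple undirected path whose first edge points into BMI (i.e. leaves BMI via a parent).
Parents of BMI: {SleepHours}.
Enumerating:
  P1: BMI <- SleepHours -> Genotype -> Age -> Smoking
  P2: BMI <- SleepHours -> Genotype -> Smoking
  P3: BMI <- SleepHours -> BloodPressure -> Cholesterol <- AlcoholUse -> Genotype -> Age -> Smoking
  P4: BMI <- SleepHours -> BloodPressure -> Cholesterol <- AlcoholUse -> Genotype -> Smoking
  P5: BMI <- SleepHours -> BloodPressure -> Cholesterol <- Genotype -> Age -> Smoking
  P6: BMI <- SleepHours -> BloodPressure -> Cholesterol <- Genotype -> Smoking
  P7: BMI <- SleepHours -> Smoking
That exhausts the simple backdoor paths. Count: 7.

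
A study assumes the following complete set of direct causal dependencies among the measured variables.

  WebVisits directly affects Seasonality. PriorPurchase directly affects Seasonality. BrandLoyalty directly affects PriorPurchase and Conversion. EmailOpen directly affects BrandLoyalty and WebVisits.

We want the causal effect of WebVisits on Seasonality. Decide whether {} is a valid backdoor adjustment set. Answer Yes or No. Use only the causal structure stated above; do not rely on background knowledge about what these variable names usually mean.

Backdoor paths from WebVisits to Seasonality (paths whose first edge points into WebVisits):
  P1: WebVisits <- EmailOpen -> BrandLoyalty -> PriorPurchase -> Seasonality
Condition 1 (no descendant of WebVisits in the set): holds — descendants of WebVisits are {Seasonality}; none are in {}.
Condition 2 (every backdoor path blocked by {}):
  P1: open — no interior node is in the conditioning set.
{} does not satisfy the backdoor criterion.

No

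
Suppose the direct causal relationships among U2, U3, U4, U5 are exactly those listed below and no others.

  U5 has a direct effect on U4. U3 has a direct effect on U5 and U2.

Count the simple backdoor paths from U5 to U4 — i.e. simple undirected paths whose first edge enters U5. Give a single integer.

0

A backdoor path from U5 to U4 is any simple undirected path whose first edge points into U5 (i.e. leaves U5 via a parent).
Parents of U5: {U3}.
No simple path from any parent of U5 reaches U4 without revisiting U5, so there are no backdoor paths.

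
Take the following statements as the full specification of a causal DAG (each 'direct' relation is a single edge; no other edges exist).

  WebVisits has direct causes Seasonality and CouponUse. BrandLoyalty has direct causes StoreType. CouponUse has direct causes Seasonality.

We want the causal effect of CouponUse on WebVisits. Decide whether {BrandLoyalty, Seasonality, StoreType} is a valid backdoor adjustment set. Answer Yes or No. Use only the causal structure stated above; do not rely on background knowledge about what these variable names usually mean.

Yes

Backdoor paths from CouponUse to WebVisits (paths whose first edge points into CouponUse):
  P1: CouponUse <- Seasonality -> WebVisits
Condition 1 (no descendant of CouponUse in the set): holds — descendants of CouponUse are {WebVisits}; none are in {BrandLoyalty, Seasonality, StoreType}.
Condition 2 (every backdoor path blocked by {BrandLoyalty, Seasonality, StoreType}):
  P1: blocked at fork node Seasonality ∈ conditioning set.
{BrandLoyalty, Seasonality, StoreType} satisfies the backdoor criterion.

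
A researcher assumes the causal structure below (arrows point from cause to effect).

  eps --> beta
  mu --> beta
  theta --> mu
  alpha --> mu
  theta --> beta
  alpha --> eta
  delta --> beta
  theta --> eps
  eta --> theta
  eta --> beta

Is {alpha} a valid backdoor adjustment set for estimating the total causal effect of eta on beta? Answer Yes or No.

Backdoor paths from eta to beta (paths whose first edge points into eta):
  P1: eta <- alpha -> mu <- theta -> eps -> beta
  P2: eta <- alpha -> mu <- theta -> beta
  P3: eta <- alpha -> mu -> beta
Condition 1 (no descendant of eta in the set): holds — descendants of eta are {beta, eps, mu, theta}; none are in {alpha}.
Condition 2 (every backdoor path blocked by {alpha}):
  P1: blocked at fork node alpha ∈ conditioning set.
  P2: blocked at fork node alpha ∈ conditioning set.
  P3: blocked at fork node alpha ∈ conditioning set.
{alpha} satisfies the backdoor criterion.

Yes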